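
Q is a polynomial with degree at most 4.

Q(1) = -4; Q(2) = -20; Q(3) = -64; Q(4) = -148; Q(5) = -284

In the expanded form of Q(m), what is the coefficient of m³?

First differences: -16, -44, -84, -136. Second differences: -28, -40, -52. Third differences: -12, -12.
Level-3 differences are constant, so Q has degree 3.
Fitting a degree-3 polynomial gives Q(m) = -2m³ - 2m² + 4m - 4.
The coefficient of m³ is -2.

-2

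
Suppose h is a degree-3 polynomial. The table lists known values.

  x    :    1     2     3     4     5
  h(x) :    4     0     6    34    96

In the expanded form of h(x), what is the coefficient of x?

First differences: -4, 6, 28, 62. Second differences: 10, 22, 34. Third differences: 12, 12.
Level-3 differences are constant, so h has degree 3.
Fitting a degree-3 polynomial gives h(x) = 2x³ - 7x² + 3x + 6.
The coefficient of x is 3.

3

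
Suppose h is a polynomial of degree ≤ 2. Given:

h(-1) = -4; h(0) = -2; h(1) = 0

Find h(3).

4

Write h(n) = an² + bn + c; the 3 given values yield a linear system in the 3 coefficients.
Solving, the leading coefficient vanishes, and h(n) = 2n - 2.
Then h(3) = 4.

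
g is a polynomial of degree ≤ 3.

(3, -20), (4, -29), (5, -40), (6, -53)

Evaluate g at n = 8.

-85

First differences: -9, -11, -13. Second differences: -2, -2.
Level-2 differences are constant, so g has degree 2.
Fitting a degree-2 polynomial gives g(n) = -n² - 2n - 5.
Then g(8) = -85.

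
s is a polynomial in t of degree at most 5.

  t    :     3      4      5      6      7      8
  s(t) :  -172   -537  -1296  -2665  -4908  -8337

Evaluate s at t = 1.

0

Write s(t) = at^5 + bt^4 + ct³ + dt² + et + p; the 6 given values yield a linear system in the 6 coefficients.
Solving, the leading coefficient vanishes, and s(t) = -2t^4 - 3t² + 6t - 1.
Then s(1) = 0.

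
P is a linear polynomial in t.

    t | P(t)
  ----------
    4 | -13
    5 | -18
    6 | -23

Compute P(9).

First differences: -5, -5.
Level-1 differences are constant, so P has degree 1.
Fitting a degree-1 polynomial gives P(t) = -5t + 7.
Then P(9) = -38.

-38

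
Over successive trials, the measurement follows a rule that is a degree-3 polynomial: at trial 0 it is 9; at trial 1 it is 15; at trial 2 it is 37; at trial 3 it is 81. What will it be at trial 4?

153

Write the value at m as P(m).
Write P(m) = am³ + bm² + cm + d; the 4 given values yield a linear system in the 4 coefficients.
Solving, P(m) = m³ + 5m² + 9.
Then P(4) = 153.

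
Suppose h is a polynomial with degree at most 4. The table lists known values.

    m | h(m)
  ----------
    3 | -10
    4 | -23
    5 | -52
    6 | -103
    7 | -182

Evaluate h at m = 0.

-7

First differences: -13, -29, -51, -79. Second differences: -16, -22, -28. Third differences: -6, -6.
Level-3 differences are constant, so h has degree 3.
Fitting a degree-3 polynomial gives h(m) = -m³ + 4m² - 4m - 7.
Then h(0) = -7.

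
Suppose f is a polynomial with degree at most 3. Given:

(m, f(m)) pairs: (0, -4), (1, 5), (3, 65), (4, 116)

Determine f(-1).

Write f(m) = am³ + bm² + cm + d; the 4 given values yield a linear system in the 4 coefficients.
Solving, the leading coefficient vanishes, and f(m) = 7m² + 2m - 4.
Then f(-1) = 1.

1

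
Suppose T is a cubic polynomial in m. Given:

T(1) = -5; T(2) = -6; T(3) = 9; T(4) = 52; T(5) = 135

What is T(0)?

Write T(m) = am³ + bm² + cm + d; the 5 given values yield a linear system in the 4 coefficients.
Solving, T(m) = 2m³ - 4m² - 3m.
Then T(0) = 0.

0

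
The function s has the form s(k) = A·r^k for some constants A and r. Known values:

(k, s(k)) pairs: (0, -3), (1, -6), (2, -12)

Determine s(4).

Consecutive ratio: -6/(-3) = 2, and -12/(-6) = 2, so r = 2.
Then A·2^0 = -3 gives A = -3, and s(k) = -3·2^k.
s(4) = -3·2^4 = -48.

-48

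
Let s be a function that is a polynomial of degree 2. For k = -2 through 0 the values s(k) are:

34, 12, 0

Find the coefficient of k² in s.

Write s(k) = ak² + bk + c; the 3 given values yield a linear system in the 3 coefficients.
Solving, s(k) = 5k² - 7k.
The coefficient of k² is 5.

5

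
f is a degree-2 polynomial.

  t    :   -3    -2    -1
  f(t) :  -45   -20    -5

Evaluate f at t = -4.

Write f(t) = at² + bt + c; the 3 given values yield a linear system in the 3 coefficients.
Solving, f(t) = -5t².
Then f(-4) = -80.

-80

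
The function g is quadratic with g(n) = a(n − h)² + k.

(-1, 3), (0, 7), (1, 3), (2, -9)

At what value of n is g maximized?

First differences 4, -4, -12; second difference -8 = 2a, so a = -4.
Expanding, the n-coefficient is −2ah = 8h; matching it to the data gives h = 0, and then k = 7.
So g(n) = -4(n + 0)² + 7.
Hence h = 0.

0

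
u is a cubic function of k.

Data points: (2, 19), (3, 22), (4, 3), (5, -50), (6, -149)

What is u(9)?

Write u(k) = ak³ + bk² + ck + d; the 5 given values yield a linear system in the 4 coefficients.
Solving, u(k) = -2k³ + 7k² + 6k - 5.
Then u(9) = -842.

-842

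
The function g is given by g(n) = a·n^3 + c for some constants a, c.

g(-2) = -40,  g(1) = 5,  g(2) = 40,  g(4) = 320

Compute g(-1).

-5

From g(-2) = -40 and g(1) = 5: -8a + c = -40 and 1a + c = 5.
Subtracting: 9a = 45, so a = 5; then c = -40 − 5·(-8) = 0.
So g(n) = 5n³ + 0, and g(-1) = -5.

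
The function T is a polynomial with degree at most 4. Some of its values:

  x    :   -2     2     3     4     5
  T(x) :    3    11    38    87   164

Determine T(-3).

Write T(x) = ax^4 + bx³ + cx² + dx + e; the 5 given values yield a linear system in the 5 coefficients.
Solving, the leading coefficient vanishes, and T(x) = x³ + 2x² - 2x - 1.
Then T(-3) = -4.

-4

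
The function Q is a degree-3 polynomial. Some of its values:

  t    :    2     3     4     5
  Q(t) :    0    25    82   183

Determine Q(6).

340

Write Q(t) = at³ + bt² + ct + d; the 4 given values yield a linear system in the 4 coefficients.
Solving, Q(t) = 2t³ - 2t² - 3t - 2.
Then Q(6) = 340.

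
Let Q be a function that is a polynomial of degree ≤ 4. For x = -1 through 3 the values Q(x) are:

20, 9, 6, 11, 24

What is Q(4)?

45

First differences: -11, -3, 5, 13. Second differences: 8, 8, 8.
Level-2 differences are constant, so Q has degree 2.
Fitting a degree-2 polynomial gives Q(x) = 4x² - 7x + 9.
Then Q(4) = 45.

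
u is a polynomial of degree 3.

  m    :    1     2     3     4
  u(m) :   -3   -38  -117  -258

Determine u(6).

-798

Write u(m) = am³ + bm² + cm + d; the 4 given values yield a linear system in the 4 coefficients.
Solving, u(m) = -3m³ - 4m² - 2m + 6.
Then u(6) = -798.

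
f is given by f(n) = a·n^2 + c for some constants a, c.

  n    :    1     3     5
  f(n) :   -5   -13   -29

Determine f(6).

-40

From f(1) = -5 and f(3) = -13: 1a + c = -5 and 9a + c = -13.
Subtracting: 8a = -8, so a = -1; then c = -5 − (-1)·1 = -4.
So f(n) = -1n² − 4, and f(6) = -40.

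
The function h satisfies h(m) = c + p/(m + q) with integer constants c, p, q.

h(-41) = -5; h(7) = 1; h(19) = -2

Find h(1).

16

(h(m) − c)(m + q) = p for each data point; the three points give a linear system in c and q, then p follows.
Solving: c = -4, q = 1, p = 40, so h(m) = -4 + 40/(m + 1).
Then h(1) = -4 + 40/2 = 16.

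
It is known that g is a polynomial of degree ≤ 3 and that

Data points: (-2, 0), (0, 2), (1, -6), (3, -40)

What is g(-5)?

-48

Write g(x) = ax³ + bx² + cx + d; the 4 given values yield a linear system in the 4 coefficients.
Solving, the leading coefficient vanishes, and g(x) = -3x² - 5x + 2.
Then g(-5) = -48.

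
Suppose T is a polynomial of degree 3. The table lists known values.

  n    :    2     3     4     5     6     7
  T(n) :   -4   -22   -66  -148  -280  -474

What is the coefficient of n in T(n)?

First differences: -18, -44, -82, -132, -194. Second differences: -26, -38, -50, -62. Third differences: -12, -12, -12.
Level-3 differences are constant, so T has degree 3.
Fitting a degree-3 polynomial gives T(n) = -2n³ + 5n² - 5n + 2.
The coefficient of n is -5.

-5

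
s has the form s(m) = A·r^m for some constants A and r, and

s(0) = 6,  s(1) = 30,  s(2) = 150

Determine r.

Consecutive ratio: 30/6 = 5, and 150/30 = 5, so r = 5.
Then A·5^0 = 6 gives A = 6, and s(m) = 6·5^m.

5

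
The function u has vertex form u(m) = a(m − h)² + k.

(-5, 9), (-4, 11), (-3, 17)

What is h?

-5

First differences 2, 6; second difference 4 = 2a, so a = 2.
Expanding, the m-coefficient is −2ah = -4h; matching it to the data gives h = -5, and then k = 9.
So u(m) = 2(m + 5)² + 9.
Hence h = -5.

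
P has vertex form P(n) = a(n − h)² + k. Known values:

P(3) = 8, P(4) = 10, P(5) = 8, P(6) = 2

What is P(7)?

First differences 2, -2, -6; second difference -4 = 2a, so a = -2.
Expanding, the n-coefficient is −2ah = 4h; matching it to the data gives h = 4, and then k = 10.
So P(n) = -2(n − 4)² + 10.
P(7) = -2·3² + 10 = -8.

-8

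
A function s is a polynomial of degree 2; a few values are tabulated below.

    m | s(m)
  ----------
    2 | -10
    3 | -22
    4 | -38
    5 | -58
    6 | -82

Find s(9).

First differences: -12, -16, -20, -24. Second differences: -4, -4, -4.
Level-2 differences are constant, so s has degree 2.
Fitting a degree-2 polynomial gives s(m) = -2m² - 2m + 2.
Then s(9) = -178.

-178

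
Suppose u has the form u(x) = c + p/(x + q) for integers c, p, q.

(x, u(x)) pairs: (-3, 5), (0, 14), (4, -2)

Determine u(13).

1

(u(x) − c)(x + q) = p for each data point; the three points give a linear system in c and q, then p follows.
Solving: c = 2, q = -1, p = -12, so u(x) = 2 − 12/(x − 1).
Then u(13) = 2 − 12/12 = 1.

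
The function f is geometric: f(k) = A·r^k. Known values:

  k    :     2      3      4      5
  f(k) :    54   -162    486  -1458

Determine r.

Consecutive ratio: -162/54 = -3, and 486/(-162) = -3, so r = -3.
Then A·(-3)^2 = 54 gives A = 6, and f(k) = 6·(-3)^k.

-3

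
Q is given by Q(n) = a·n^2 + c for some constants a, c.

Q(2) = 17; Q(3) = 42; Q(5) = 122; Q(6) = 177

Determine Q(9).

402

From Q(2) = 17 and Q(3) = 42: 4a + c = 17 and 9a + c = 42.
Subtracting: 5a = 25, so a = 5; then c = 17 − 5·4 = -3.
So Q(n) = 5n² − 3, and Q(9) = 402.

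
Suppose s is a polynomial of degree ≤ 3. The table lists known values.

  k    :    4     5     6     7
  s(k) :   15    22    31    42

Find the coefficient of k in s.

First differences: 7, 9, 11. Second differences: 2, 2.
Level-2 differences are constant, so s has degree 2.
Fitting a degree-2 polynomial gives s(k) = k² - 2k + 7.
The coefficient of k is -2.

-2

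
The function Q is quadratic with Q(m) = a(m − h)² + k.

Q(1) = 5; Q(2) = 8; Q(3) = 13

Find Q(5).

First differences 3, 5; second difference 2 = 2a, so a = 1.
Expanding, the m-coefficient is −2ah = -2h; matching it to the data gives h = 0, and then k = 4.
So Q(m) = 1(m + 0)² + 4.
Q(5) = 1·5² + 4 = 29.

29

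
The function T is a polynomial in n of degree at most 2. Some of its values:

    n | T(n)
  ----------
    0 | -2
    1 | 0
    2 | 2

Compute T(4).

6

Write T(n) = an² + bn + c; the 3 given values yield a linear system in the 3 coefficients.
Solving, the leading coefficient vanishes, and T(n) = 2n - 2.
Then T(4) = 6.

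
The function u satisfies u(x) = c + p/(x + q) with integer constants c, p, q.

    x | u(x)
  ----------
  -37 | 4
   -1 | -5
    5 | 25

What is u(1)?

-15

(u(x) − c)(x + q) = p for each data point; the three points give a linear system in c and q, then p follows.
Solving: c = 5, q = -3, p = 40, so u(x) = 5 + 40/(x − 3).
Then u(1) = 5 + 40/(-2) = -15.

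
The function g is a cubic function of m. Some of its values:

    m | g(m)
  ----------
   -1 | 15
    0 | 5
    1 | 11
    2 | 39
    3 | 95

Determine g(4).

185

First differences: -10, 6, 28, 56. Second differences: 16, 22, 28. Third differences: 6, 6.
Level-3 differences are constant, so g has degree 3.
Extending the table by one column gives the next first difference 90, so g(4) = 95 + 90 = 185.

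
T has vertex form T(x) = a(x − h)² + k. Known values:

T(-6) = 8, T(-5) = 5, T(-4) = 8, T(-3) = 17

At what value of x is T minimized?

First differences -3, 3, 9; second difference 6 = 2a, so a = 3.
Expanding, the x-coefficient is −2ah = -6h; matching it to the data gives h = -5, and then k = 5.
So T(x) = 3(x + 5)² + 5.
Hence h = -5.

-5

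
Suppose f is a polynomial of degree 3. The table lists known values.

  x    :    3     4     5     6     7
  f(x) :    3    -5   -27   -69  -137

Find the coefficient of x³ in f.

First differences: -8, -22, -42, -68. Second differences: -14, -20, -26. Third differences: -6, -6.
Level-3 differences are constant, so f has degree 3.
Fitting a degree-3 polynomial gives f(x) = -x³ + 5x² - 6x + 3.
The coefficient of x³ is -1.

-1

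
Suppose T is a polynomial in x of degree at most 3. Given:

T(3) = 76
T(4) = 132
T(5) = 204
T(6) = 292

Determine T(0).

Write T(x) = ax³ + bx² + cx + d; the 4 given values yield a linear system in the 4 coefficients.
Solving, the leading coefficient vanishes, and T(x) = 8x² + 4.
Then T(0) = 4.

4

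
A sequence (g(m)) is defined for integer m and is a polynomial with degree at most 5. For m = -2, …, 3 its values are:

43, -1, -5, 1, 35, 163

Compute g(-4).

611

First differences: -44, -4, 6, 34, 128. Second differences: 40, 10, 28, 94. Third differences: -30, 18, 66. Fourth differences: 48, 48.
Level-4 differences are constant, so g has degree 4.
Fitting a degree-4 polynomial gives g(m) = 2m^4 - m³ + 3m² + 2m - 5.
Then g(-4) = 611.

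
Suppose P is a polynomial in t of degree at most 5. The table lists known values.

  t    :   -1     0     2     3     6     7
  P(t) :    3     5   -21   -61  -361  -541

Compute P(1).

Write P(t) = at^5 + bt^4 + ct³ + dt² + et + p; the 6 given values yield a linear system in the 6 coefficients.
Solving, the top 2 coefficients vanish, and P(t) = -t³ - 4t² - t + 5.
Then P(1) = -1.

-1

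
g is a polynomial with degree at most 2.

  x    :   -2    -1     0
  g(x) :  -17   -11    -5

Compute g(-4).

Write g(x) = ax² + bx + c; the 3 given values yield a linear system in the 3 coefficients.
Solving, the leading coefficient vanishes, and g(x) = 6x - 5.
Then g(-4) = -29.

-29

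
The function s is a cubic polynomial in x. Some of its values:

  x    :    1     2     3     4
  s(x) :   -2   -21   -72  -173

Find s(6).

-597

Write s(x) = ax³ + bx² + cx + d; the 4 given values yield a linear system in the 4 coefficients.
Solving, s(x) = -3x³ + 2x² - 4x + 3.
Then s(6) = -597.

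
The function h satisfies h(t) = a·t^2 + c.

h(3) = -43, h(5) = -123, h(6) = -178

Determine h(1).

-3

From h(3) = -43 and h(5) = -123: 9a + c = -43 and 25a + c = -123.
Subtracting: 16a = -80, so a = -5; then c = -43 − (-5)·9 = 2.
So h(t) = -5t² + 2, and h(1) = -3.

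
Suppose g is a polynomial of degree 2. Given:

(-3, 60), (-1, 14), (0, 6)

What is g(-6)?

Write g(k) = ak² + bk + c; the 3 given values yield a linear system in the 3 coefficients.
Solving, g(k) = 5k² - 3k + 6.
Then g(-6) = 204.

204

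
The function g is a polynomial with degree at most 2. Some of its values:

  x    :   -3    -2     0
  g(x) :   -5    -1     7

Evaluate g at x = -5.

Write g(x) = ax² + bx + c; the 3 given values yield a linear system in the 3 coefficients.
Solving, the leading coefficient vanishes, and g(x) = 4x + 7.
Then g(-5) = -13.

-13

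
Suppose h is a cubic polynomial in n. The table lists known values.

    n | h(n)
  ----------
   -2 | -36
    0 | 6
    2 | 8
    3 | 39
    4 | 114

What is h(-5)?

-489

Write h(n) = an³ + bn² + cn + d; the 5 given values yield a linear system in the 4 coefficients.
Solving, h(n) = 3n³ - 5n² - n + 6.
Then h(-5) = -489.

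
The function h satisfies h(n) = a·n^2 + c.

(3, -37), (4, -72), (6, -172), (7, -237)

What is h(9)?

-397

From h(3) = -37 and h(4) = -72: 9a + c = -37 and 16a + c = -72.
Subtracting: 7a = -35, so a = -5; then c = -37 − (-5)·9 = 8.
So h(n) = -5n² + 8, and h(9) = -397.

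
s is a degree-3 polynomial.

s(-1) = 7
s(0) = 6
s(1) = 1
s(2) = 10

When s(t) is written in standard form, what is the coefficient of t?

Write s(t) = at³ + bt² + ct + d; the 4 given values yield a linear system in the 4 coefficients.
Solving, s(t) = 3t³ - 2t² - 6t + 6.
The coefficient of t is -6.

-6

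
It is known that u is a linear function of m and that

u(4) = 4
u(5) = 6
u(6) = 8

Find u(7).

10

Write u(m) = am + b; the 3 given values yield a linear system in the 2 coefficients.
Solving, u(m) = 2m - 4.
Then u(7) = 10.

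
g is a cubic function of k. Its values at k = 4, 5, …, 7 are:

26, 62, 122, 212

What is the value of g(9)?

506

Write g(k) = ak³ + bk² + ck + d; the 4 given values yield a linear system in the 4 coefficients.
Solving, g(k) = k³ - 3k² + 2k + 2.
Then g(9) = 506.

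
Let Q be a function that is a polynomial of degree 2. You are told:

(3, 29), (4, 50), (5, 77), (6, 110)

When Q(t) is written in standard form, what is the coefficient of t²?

First differences: 21, 27, 33. Second differences: 6, 6.
Level-2 differences are constant, so Q has degree 2.
Fitting a degree-2 polynomial gives Q(t) = 3t² + 2.
The coefficient of t² is 3.

3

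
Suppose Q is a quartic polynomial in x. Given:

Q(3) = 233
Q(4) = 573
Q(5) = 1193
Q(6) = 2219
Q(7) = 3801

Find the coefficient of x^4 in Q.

1

Write Q(x) = ax^4 + bx³ + cx² + dx + e; the 5 given values yield a linear system in the 5 coefficients.
Solving, Q(x) = x^4 + 3x³ + 7x² + 5x - 7.
The coefficient of x^4 is 1.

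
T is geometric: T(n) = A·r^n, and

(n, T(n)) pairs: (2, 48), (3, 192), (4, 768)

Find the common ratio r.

Consecutive ratio: 192/48 = 4, and 768/192 = 4, so r = 4.
Then A·4^2 = 48 gives A = 3, and T(n) = 3·4^n.

4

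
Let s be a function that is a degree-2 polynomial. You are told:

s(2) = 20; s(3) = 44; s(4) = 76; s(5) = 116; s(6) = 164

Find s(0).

Write s(x) = ax² + bx + c; the 5 given values yield a linear system in the 3 coefficients.
Solving, s(x) = 4x² + 4x - 4.
Then s(0) = -4.

-4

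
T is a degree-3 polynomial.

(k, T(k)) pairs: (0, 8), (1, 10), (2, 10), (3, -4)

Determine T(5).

-122

Write T(k) = ak³ + bk² + ck + d; the 4 given values yield a linear system in the 4 coefficients.
Solving, T(k) = -2k³ + 5k² - k + 8.
Then T(5) = -122.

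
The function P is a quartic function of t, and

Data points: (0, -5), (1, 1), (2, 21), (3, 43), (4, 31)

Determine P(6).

Write P(t) = at^4 + bt³ + ct² + dt + e; the 5 given values yield a linear system in the 5 coefficients.
Solving, P(t) = -t^4 + 4t³ + 2t² + t - 5.
Then P(6) = -359.

-359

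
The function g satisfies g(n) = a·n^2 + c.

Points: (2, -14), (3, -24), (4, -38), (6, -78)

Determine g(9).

From g(2) = -14 and g(3) = -24: 4a + c = -14 and 9a + c = -24.
Subtracting: 5a = -10, so a = -2; then c = -14 − (-2)·4 = -6.
So g(n) = -2n² − 6, and g(9) = -168.

-168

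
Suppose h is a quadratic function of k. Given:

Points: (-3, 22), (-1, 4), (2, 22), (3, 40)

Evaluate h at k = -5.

64

Write h(k) = ak² + bk + c; the 4 given values yield a linear system in the 3 coefficients.
Solving, h(k) = 3k² + 3k + 4.
Then h(-5) = 64.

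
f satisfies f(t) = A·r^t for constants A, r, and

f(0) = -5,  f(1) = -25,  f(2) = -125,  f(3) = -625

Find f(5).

-15625

Consecutive ratio: -25/(-5) = 5, and -125/(-25) = 5, so r = 5.
Then A·5^0 = -5 gives A = -5, and f(t) = -5·5^t.
f(5) = -5·5^5 = -15625.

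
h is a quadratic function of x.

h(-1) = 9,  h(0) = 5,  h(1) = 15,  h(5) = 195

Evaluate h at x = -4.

105

Write h(x) = ax² + bx + c; the 4 given values yield a linear system in the 3 coefficients.
Solving, h(x) = 7x² + 3x + 5.
Then h(-4) = 105.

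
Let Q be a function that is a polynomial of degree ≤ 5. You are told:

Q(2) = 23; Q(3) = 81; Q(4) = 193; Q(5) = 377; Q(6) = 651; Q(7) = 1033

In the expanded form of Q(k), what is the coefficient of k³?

3

Write Q(k) = ak^5 + bk^4 + ck³ + dk² + ek + p; the 6 given values yield a linear system in the 6 coefficients.
Solving, the top 2 coefficients vanish, and Q(k) = 3k³ + k - 3.
The coefficient of k³ is 3.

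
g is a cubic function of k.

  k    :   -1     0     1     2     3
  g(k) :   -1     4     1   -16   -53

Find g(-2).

Write g(k) = ak³ + bk² + ck + d; the 5 given values yield a linear system in the 4 coefficients.
Solving, g(k) = -k³ - 4k² + 2k + 4.
Then g(-2) = -8.

-8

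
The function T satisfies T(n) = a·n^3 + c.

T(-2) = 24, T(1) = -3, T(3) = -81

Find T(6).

-648

From T(-2) = 24 and T(1) = -3: -8a + c = 24 and 1a + c = -3.
Subtracting: 9a = -27, so a = -3; then c = 24 − (-3)·(-8) = 0.
So T(n) = -3n³ + 0, and T(6) = -648.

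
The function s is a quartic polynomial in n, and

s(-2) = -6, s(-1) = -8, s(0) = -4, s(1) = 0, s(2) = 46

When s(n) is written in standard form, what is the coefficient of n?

1

Write s(n) = an^4 + bn³ + cn² + dn + e; the 5 given values yield a linear system in the 5 coefficients.
Solving, s(n) = 2n^4 + 3n³ - 2n² + n - 4.
The coefficient of n is 1.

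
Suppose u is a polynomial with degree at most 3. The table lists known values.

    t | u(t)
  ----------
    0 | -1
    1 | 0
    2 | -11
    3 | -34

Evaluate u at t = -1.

-14

Write u(t) = at³ + bt² + ct + d; the 4 given values yield a linear system in the 4 coefficients.
Solving, the leading coefficient vanishes, and u(t) = -6t² + 7t - 1.
Then u(-1) = -14.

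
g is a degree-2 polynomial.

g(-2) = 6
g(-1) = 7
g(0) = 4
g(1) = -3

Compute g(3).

-29

Write g(k) = ak² + bk + c; the 4 given values yield a linear system in the 3 coefficients.
Solving, g(k) = -2k² - 5k + 4.
Then g(3) = -29.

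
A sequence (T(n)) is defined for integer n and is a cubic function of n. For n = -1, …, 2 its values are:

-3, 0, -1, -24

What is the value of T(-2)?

Write T(n) = an³ + bn² + cn + d; the 4 given values yield a linear system in the 4 coefficients.
Solving, T(n) = -3n³ - 2n² + 4n.
Then T(-2) = 8.

8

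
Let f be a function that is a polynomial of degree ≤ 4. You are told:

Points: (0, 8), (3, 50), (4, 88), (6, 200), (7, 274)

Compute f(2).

Write f(m) = am^4 + bm³ + cm² + dm + e; the 5 given values yield a linear system in the 5 coefficients.
Solving, the top 2 coefficients vanish, and f(m) = 6m² - 4m + 8.
Then f(2) = 24.

24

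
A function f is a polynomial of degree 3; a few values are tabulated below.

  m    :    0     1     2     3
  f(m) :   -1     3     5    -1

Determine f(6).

Write f(m) = am³ + bm² + cm + d; the 4 given values yield a linear system in the 4 coefficients.
Solving, f(m) = -m³ + 2m² + 3m - 1.
Then f(6) = -127.

-127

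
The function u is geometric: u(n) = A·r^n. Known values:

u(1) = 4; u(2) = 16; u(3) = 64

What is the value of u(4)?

256

Consecutive ratio: 16/4 = 4, and 64/16 = 4, so r = 4.
Then A·4^1 = 4 gives A = 1, and u(n) = 1·4^n.
u(4) = 1·4^4 = 256.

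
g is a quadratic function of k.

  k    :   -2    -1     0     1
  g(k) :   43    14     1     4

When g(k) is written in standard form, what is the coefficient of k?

-5

Write g(k) = ak² + bk + c; the 4 given values yield a linear system in the 3 coefficients.
Solving, g(k) = 8k² - 5k + 1.
The coefficient of k is -5.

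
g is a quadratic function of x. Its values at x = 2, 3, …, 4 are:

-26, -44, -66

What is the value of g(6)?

Write g(x) = ax² + bx + c; the 3 given values yield a linear system in the 3 coefficients.
Solving, g(x) = -2x² - 8x - 2.
Then g(6) = -122.

-122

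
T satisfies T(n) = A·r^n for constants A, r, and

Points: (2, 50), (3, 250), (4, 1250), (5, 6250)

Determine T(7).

Consecutive ratio: 250/50 = 5, and 1250/250 = 5, so r = 5.
Then A·5^2 = 50 gives A = 2, and T(n) = 2·5^n.
T(7) = 2·5^7 = 156250.

156250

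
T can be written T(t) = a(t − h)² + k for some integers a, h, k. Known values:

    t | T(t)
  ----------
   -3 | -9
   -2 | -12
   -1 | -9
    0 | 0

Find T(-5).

15

First differences -3, 3, 9; second difference 6 = 2a, so a = 3.
Expanding, the t-coefficient is −2ah = -6h; matching it to the data gives h = -2, and then k = -12.
So T(t) = 3(t + 2)² − 12.
T(-5) = 3·(-3)² − 12 = 15.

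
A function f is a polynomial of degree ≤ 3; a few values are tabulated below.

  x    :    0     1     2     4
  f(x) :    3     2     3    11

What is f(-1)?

Write f(x) = ax³ + bx² + cx + d; the 4 given values yield a linear system in the 4 coefficients.
Solving, the leading coefficient vanishes, and f(x) = x² - 2x + 3.
Then f(-1) = 6.

6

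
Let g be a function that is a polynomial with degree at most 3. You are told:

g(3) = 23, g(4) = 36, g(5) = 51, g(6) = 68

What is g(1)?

3

Write g(k) = ak³ + bk² + ck + d; the 4 given values yield a linear system in the 4 coefficients.
Solving, the leading coefficient vanishes, and g(k) = k² + 6k - 4.
Then g(1) = 3.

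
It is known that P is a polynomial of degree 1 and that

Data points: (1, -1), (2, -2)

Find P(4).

Write P(n) = an + b; the 2 given values yield a linear system in the 2 coefficients.
Solving, P(n) = -n.
Then P(4) = -4.

-4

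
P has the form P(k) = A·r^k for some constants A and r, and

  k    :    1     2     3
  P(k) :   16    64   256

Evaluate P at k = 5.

4096

Consecutive ratio: 64/16 = 4, and 256/64 = 4, so r = 4.
Then A·4^1 = 16 gives A = 4, and P(k) = 4·4^k.
P(5) = 4·4^5 = 4096.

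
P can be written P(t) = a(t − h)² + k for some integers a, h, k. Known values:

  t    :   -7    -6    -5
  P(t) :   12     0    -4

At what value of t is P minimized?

-5

First differences -12, -4; second difference 8 = 2a, so a = 4.
Expanding, the t-coefficient is −2ah = -8h; matching it to the data gives h = -5, and then k = -4.
So P(t) = 4(t + 5)² − 4.
Hence h = -5.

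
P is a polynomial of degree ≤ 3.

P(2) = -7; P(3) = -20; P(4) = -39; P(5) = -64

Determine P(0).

1

First differences: -13, -19, -25. Second differences: -6, -6.
Level-2 differences are constant, so P has degree 2.
Fitting a degree-2 polynomial gives P(t) = -3t² + 2t + 1.
Then P(0) = 1.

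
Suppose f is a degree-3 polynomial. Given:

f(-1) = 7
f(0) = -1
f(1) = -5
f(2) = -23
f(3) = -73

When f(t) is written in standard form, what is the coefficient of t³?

-3

First differences: -8, -4, -18, -50. Second differences: 4, -14, -32. Third differences: -18, -18.
Level-3 differences are constant, so f has degree 3.
Fitting a degree-3 polynomial gives f(t) = -3t³ + 2t² - 3t - 1.
The coefficient of t³ is -3.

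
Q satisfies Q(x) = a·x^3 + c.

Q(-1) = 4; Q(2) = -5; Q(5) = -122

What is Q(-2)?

11

From Q(-1) = 4 and Q(2) = -5: -1a + c = 4 and 8a + c = -5.
Subtracting: 9a = -9, so a = -1; then c = 4 − (-1)·(-1) = 3.
So Q(x) = -1x³ + 3, and Q(-2) = 11.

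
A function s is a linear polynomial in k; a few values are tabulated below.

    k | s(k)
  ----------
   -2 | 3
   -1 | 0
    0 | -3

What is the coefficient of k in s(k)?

First differences: -3, -3.
Level-1 differences are constant, so s has degree 1.
Fitting a degree-1 polynomial gives s(k) = -3k - 3.
The coefficient of k is -3.

-3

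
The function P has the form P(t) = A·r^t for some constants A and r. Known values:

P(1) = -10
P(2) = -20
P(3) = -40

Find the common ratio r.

2

Consecutive ratio: -20/(-10) = 2, and -40/(-20) = 2, so r = 2.
Then A·2^1 = -10 gives A = -5, and P(t) = -5·2^t.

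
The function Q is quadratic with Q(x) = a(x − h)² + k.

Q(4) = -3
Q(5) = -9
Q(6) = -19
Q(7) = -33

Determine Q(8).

First differences -6, -10, -14; second difference -4 = 2a, so a = -2.
Expanding, the x-coefficient is −2ah = 4h; matching it to the data gives h = 3, and then k = -1.
So Q(x) = -2(x − 3)² − 1.
Q(8) = -2·5² − 1 = -51.

-51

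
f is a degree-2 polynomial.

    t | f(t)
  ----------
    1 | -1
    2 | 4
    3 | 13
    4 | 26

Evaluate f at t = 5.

First differences: 5, 9, 13. Second differences: 4, 4.
Level-2 differences are constant, so f has degree 2.
Extending the table by one column gives the next first difference 17, so f(5) = 26 + 17 = 43.

43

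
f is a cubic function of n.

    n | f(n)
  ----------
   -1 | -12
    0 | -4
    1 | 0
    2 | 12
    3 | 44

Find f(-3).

-88

First differences: 8, 4, 12, 32. Second differences: -4, 8, 20. Third differences: 12, 12.
Level-3 differences are constant, so f has degree 3.
Fitting a degree-3 polynomial gives f(n) = 2n³ - 2n² + 4n - 4.
Then f(-3) = -88.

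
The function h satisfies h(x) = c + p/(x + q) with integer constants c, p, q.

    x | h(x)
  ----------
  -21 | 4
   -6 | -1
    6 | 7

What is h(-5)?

-4

(h(x) − c)(x + q) = p for each data point; the three points give a linear system in c and q, then p follows.
Solving: c = 5, q = 3, p = 18, so h(x) = 5 + 18/(x + 3).
Then h(-5) = 5 + 18/(-2) = -4.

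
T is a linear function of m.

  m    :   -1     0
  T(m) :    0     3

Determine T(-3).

Write T(m) = am + b; the 2 given values yield a linear system in the 2 coefficients.
Solving, T(m) = 3m + 3.
Then T(-3) = -6.

-6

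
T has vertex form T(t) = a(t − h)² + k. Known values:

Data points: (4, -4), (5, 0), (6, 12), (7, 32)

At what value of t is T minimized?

First differences 4, 12, 20; second difference 8 = 2a, so a = 4.
Expanding, the t-coefficient is −2ah = -8h; matching it to the data gives h = 4, and then k = -4.
So T(t) = 4(t − 4)² − 4.
Hence h = 4.

4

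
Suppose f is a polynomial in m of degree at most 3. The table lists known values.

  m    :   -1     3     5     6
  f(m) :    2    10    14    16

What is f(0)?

Write f(m) = am³ + bm² + cm + d; the 4 given values yield a linear system in the 4 coefficients.
Solving, the top 2 coefficients vanish, and f(m) = 2m + 4.
The constant term is f(0) = 4.

4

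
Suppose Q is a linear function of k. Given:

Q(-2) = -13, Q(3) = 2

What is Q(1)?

-4

Write Q(k) = ak + b; the 2 given values yield a linear system in the 2 coefficients.
Solving, Q(k) = 3k - 7.
Then Q(1) = -4.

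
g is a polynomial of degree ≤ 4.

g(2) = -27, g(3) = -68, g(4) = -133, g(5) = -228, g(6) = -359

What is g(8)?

-753

First differences: -41, -65, -95, -131. Second differences: -24, -30, -36. Third differences: -6, -6.
Level-3 differences are constant, so g has degree 3.
Fitting a degree-3 polynomial gives g(k) = -k³ - 3k² - 7k + 7.
Then g(8) = -753.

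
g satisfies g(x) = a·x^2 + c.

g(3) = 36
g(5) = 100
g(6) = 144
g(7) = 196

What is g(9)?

From g(3) = 36 and g(5) = 100: 9a + c = 36 and 25a + c = 100.
Subtracting: 16a = 64, so a = 4; then c = 36 − 4·9 = 0.
So g(x) = 4x² + 0, and g(9) = 324.

324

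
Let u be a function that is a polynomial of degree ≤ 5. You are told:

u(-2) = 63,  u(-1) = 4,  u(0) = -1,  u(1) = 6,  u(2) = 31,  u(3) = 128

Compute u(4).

First differences: -59, -5, 7, 25, 97. Second differences: 54, 12, 18, 72. Third differences: -42, 6, 54. Fourth differences: 48, 48.
Level-4 differences are constant, so u has degree 4.
Extending the table by one column gives the next first difference 271, so u(4) = 128 + 271 = 399.

399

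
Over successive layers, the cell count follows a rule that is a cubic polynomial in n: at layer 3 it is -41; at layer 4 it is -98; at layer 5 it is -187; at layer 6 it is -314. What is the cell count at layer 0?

Write the value at n as g(n).
Write g(n) = an³ + bn² + cn + d; the 4 given values yield a linear system in the 4 coefficients.
Solving, g(n) = -n³ - 4n² + 8n - 2.
Then g(0) = -2.

-2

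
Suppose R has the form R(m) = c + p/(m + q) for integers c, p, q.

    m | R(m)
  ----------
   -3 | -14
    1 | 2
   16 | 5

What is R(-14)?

8

(R(m) − c)(m + q) = p for each data point; the three points give a linear system in c and q, then p follows.
Solving: c = 6, q = 4, p = -20, so R(m) = 6 − 20/(m + 4).
Then R(-14) = 6 − 20/(-10) = 8.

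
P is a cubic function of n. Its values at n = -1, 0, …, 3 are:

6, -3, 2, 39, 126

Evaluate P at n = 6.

First differences: -9, 5, 37, 87. Second differences: 14, 32, 50. Third differences: 18, 18.
Level-3 differences are constant, so P has degree 3.
Fitting a degree-3 polynomial gives P(n) = 3n³ + 7n² - 5n - 3.
Then P(6) = 867.

867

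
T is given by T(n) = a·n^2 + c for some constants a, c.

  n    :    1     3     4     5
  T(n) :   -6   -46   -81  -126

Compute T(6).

From T(1) = -6 and T(3) = -46: 1a + c = -6 and 9a + c = -46.
Subtracting: 8a = -40, so a = -5; then c = -6 − (-5)·1 = -1.
So T(n) = -5n² − 1, and T(6) = -181.

-181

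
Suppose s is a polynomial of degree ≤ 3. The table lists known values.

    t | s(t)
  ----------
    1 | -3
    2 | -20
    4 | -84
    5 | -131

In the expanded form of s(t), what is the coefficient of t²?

Write s(t) = at³ + bt² + ct + d; the 4 given values yield a linear system in the 4 coefficients.
Solving, the leading coefficient vanishes, and s(t) = -5t² - 2t + 4.
The coefficient of t² is -5.

-5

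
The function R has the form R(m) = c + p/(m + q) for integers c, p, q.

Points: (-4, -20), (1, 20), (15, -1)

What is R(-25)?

(R(m) − c)(m + q) = p for each data point; the three points give a linear system in c and q, then p follows.
Solving: c = -4, q = 1, p = 48, so R(m) = -4 + 48/(m + 1).
Then R(-25) = -4 + 48/(-24) = -6.

-6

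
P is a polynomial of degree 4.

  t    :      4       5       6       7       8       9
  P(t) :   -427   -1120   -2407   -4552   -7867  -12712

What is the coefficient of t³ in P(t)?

0

First differences: -693, -1287, -2145, -3315, -4845. Second differences: -594, -858, -1170, -1530. Third differences: -264, -312, -360. Fourth differences: -48, -48.
Level-4 differences are constant, so P has degree 4.
Fitting a degree-4 polynomial gives P(t) = -2t^4 + 5t² + 5.
The coefficient of t³ is 0.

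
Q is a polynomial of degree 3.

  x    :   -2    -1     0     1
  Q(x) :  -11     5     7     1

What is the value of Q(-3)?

-47

Write Q(x) = ax³ + bx² + cx + d; the 4 given values yield a linear system in the 4 coefficients.
Solving, Q(x) = x³ - 4x² - 3x + 7.
Then Q(-3) = -47.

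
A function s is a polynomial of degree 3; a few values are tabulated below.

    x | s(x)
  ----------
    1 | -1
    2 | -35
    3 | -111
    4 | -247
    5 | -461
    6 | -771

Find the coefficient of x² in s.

-3

First differences: -34, -76, -136, -214, -310. Second differences: -42, -60, -78, -96. Third differences: -18, -18, -18.
Level-3 differences are constant, so s has degree 3.
Fitting a degree-3 polynomial gives s(x) = -3x³ - 3x² - 4x + 9.
The coefficient of x² is -3.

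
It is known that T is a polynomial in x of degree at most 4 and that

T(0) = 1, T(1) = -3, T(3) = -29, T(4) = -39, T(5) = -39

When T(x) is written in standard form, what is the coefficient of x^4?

Write T(x) = ax^4 + bx³ + cx² + dx + e; the 5 given values yield a linear system in the 5 coefficients.
Solving, the leading coefficient vanishes, and T(x) = x³ - 7x² + 2x + 1.
The coefficient of x^4 is 0.

0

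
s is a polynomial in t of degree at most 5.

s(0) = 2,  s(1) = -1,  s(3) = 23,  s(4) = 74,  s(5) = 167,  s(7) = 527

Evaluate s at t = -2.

Write s(t) = at^5 + bt^4 + ct³ + dt² + et + p; the 6 given values yield a linear system in the 6 coefficients.
Solving, the top 2 coefficients vanish, and s(t) = 2t³ - 3t² - 2t + 2.
Then s(-2) = -22.

-22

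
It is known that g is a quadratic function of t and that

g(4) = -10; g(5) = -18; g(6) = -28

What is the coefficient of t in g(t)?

Write g(t) = at² + bt + c; the 3 given values yield a linear system in the 3 coefficients.
Solving, g(t) = -t² + t + 2.
The coefficient of t is 1.

1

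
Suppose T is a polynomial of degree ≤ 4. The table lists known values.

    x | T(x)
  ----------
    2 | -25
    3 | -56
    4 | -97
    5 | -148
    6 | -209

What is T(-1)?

Write T(x) = ax^4 + bx³ + cx² + dx + e; the 5 given values yield a linear system in the 5 coefficients.
Solving, the top 2 coefficients vanish, and T(x) = -5x² - 6x + 7.
Then T(-1) = 8.

8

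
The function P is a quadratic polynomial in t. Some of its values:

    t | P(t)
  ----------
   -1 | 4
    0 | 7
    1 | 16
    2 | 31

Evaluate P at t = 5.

First differences: 3, 9, 15. Second differences: 6, 6.
Level-2 differences are constant, so P has degree 2.
Fitting a degree-2 polynomial gives P(t) = 3t² + 6t + 7.
Then P(5) = 112.

112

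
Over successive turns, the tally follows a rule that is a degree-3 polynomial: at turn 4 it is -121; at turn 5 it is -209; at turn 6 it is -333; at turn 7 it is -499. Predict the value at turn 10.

Write the value at x as Q(x).
Write Q(x) = ax³ + bx² + cx + d; the 4 given values yield a linear system in the 4 coefficients.
Solving, Q(x) = -x³ - 3x² - 9.
Then Q(10) = -1309.

-1309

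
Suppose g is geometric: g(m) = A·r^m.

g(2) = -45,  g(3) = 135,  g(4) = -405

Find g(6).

Consecutive ratio: 135/(-45) = -3, and -405/135 = -3, so r = -3.
Then A·(-3)^2 = -45 gives A = -5, and g(m) = -5·(-3)^m.
g(6) = -5·(-3)^6 = -3645.

-3645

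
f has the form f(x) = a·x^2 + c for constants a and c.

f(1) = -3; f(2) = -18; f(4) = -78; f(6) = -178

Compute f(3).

From f(1) = -3 and f(2) = -18: 1a + c = -3 and 4a + c = -18.
Subtracting: 3a = -15, so a = -5; then c = -3 − (-5)·1 = 2.
So f(x) = -5x² + 2, and f(3) = -43.

-43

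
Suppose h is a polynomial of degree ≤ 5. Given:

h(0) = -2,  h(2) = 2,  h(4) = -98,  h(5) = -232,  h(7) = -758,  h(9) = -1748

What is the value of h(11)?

Write h(m) = am^5 + bm^4 + cm³ + dm² + em + p; the 6 given values yield a linear system in the 6 coefficients.
Solving, the top 2 coefficients vanish, and h(m) = -3m³ + 5m² + 4m - 2.
Then h(11) = -3346.

-3346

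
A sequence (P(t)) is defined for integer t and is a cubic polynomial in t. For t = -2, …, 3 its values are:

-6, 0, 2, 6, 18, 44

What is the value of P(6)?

266

First differences: 6, 2, 4, 12, 26. Second differences: -4, 2, 8, 14. Third differences: 6, 6, 6.
Level-3 differences are constant, so P has degree 3.
Fitting a degree-3 polynomial gives P(t) = t³ + t² + 2t + 2.
Then P(6) = 266.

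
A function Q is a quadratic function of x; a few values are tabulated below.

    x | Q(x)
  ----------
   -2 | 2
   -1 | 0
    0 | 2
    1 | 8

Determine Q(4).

50

First differences: -2, 2, 6. Second differences: 4, 4.
Level-2 differences are constant, so Q has degree 2.
Fitting a degree-2 polynomial gives Q(x) = 2x² + 4x + 2.
Then Q(4) = 50.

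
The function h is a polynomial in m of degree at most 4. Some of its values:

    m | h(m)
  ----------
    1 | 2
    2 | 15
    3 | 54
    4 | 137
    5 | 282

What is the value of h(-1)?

First differences: 13, 39, 83, 145. Second differences: 26, 44, 62. Third differences: 18, 18.
Level-3 differences are constant, so h has degree 3.
Fitting a degree-3 polynomial gives h(m) = 3m³ - 5m² + 7m - 3.
Then h(-1) = -18.

-18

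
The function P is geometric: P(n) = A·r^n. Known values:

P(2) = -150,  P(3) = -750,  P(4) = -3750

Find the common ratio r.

Consecutive ratio: -750/(-150) = 5, and -3750/(-750) = 5, so r = 5.
Then A·5^2 = -150 gives A = -6, and P(n) = -6·5^n.

5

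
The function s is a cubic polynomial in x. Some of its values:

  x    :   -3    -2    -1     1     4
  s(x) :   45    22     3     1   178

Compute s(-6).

78

Write s(x) = ax³ + bx² + cx + d; the 5 given values yield a linear system in the 4 coefficients.
Solving, s(x) = x³ + 8x² - 2x - 6.
Then s(-6) = 78.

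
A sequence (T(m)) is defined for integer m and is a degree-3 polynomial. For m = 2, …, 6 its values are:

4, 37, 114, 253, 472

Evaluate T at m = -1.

First differences: 33, 77, 139, 219. Second differences: 44, 62, 80. Third differences: 18, 18.
Level-3 differences are constant, so T has degree 3.
Fitting a degree-3 polynomial gives T(m) = 3m³ - 5m² + m - 2.
Then T(-1) = -11.

-11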